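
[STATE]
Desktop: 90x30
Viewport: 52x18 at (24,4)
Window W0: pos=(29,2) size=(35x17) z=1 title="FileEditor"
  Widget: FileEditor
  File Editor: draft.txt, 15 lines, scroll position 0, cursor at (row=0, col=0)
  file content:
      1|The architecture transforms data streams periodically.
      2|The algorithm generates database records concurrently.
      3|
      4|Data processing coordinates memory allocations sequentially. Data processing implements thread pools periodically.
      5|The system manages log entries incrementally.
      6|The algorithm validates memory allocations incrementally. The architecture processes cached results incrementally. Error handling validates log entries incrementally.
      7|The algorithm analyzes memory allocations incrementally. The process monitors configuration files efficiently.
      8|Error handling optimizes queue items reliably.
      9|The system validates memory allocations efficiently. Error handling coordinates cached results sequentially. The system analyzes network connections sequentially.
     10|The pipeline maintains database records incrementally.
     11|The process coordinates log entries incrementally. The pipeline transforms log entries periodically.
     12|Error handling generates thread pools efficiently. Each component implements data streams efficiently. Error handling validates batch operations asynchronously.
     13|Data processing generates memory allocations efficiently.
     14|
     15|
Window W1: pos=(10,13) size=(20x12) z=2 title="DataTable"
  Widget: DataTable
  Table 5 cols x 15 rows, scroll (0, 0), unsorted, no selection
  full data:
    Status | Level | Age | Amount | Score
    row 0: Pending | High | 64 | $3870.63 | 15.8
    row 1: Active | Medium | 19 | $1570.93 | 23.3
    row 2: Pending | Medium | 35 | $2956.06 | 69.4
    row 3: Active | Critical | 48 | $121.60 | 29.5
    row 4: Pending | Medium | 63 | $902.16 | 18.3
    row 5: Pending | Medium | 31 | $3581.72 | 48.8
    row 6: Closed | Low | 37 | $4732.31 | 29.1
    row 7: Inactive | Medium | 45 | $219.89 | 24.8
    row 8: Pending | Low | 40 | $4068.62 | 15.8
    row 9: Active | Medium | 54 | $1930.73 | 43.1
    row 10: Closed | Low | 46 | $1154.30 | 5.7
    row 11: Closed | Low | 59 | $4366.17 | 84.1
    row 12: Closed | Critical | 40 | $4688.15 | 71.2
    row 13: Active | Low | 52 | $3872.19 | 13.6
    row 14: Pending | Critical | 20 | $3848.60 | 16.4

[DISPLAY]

     ┠─────────────────────────────────┨            
     ┃█he architecture transforms data▲┃            
     ┃The algorithm generates database█┃            
     ┃                                ░┃            
     ┃Data processing coordinates memo░┃            
     ┃The system manages log entries i░┃            
     ┃The algorithm validates memory a░┃            
     ┃The algorithm analyzes memory al░┃            
     ┃Error handling optimizes queue i░┃            
━━━━━┓The system validates memory allo░┃            
     ┃The pipeline maintains database ░┃            
─────┨The process coordinates log entr░┃            
l   │┃Error handling generates thread ░┃            
────┼┃Data processing generates memory▼┃            
    │┃━━━━━━━━━━━━━━━━━━━━━━━━━━━━━━━━━┛            
um  │┃                                              
um  │┃                                              
ical│┃                                              


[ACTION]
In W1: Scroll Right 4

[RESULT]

     ┠─────────────────────────────────┨            
     ┃█he architecture transforms data▲┃            
     ┃The algorithm generates database█┃            
     ┃                                ░┃            
     ┃Data processing coordinates memo░┃            
     ┃The system manages log entries i░┃            
     ┃The algorithm validates memory a░┃            
     ┃The algorithm analyzes memory al░┃            
     ┃Error handling optimizes queue i░┃            
━━━━━┓The system validates memory allo░┃            
     ┃The pipeline maintains database ░┃            
─────┨The process coordinates log entr░┃            
│Age│┃Error handling generates thread ░┃            
┼───┼┃Data processing generates memory▼┃            
│64 │┃━━━━━━━━━━━━━━━━━━━━━━━━━━━━━━━━━┛            
│19 │┃                                              
│35 │┃                                              
│48 │┃                                              


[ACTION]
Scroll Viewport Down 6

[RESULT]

     ┃The algorithm validates memory a░┃            
     ┃The algorithm analyzes memory al░┃            
     ┃Error handling optimizes queue i░┃            
━━━━━┓The system validates memory allo░┃            
     ┃The pipeline maintains database ░┃            
─────┨The process coordinates log entr░┃            
│Age│┃Error handling generates thread ░┃            
┼───┼┃Data processing generates memory▼┃            
│64 │┃━━━━━━━━━━━━━━━━━━━━━━━━━━━━━━━━━┛            
│19 │┃                                              
│35 │┃                                              
│48 │┃                                              
│63 │┃                                              
│31 │┃                                              
━━━━━┛                                              
                                                    
                                                    
                                                    


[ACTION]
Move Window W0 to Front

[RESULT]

     ┃The algorithm validates memory a░┃            
     ┃The algorithm analyzes memory al░┃            
     ┃Error handling optimizes queue i░┃            
━━━━━┃The system validates memory allo░┃            
     ┃The pipeline maintains database ░┃            
─────┃The process coordinates log entr░┃            
│Age│┃Error handling generates thread ░┃            
┼───┼┃Data processing generates memory▼┃            
│64 │┗━━━━━━━━━━━━━━━━━━━━━━━━━━━━━━━━━┛            
│19 │┃                                              
│35 │┃                                              
│48 │┃                                              
│63 │┃                                              
│31 │┃                                              
━━━━━┛                                              
                                                    
                                                    
                                                    


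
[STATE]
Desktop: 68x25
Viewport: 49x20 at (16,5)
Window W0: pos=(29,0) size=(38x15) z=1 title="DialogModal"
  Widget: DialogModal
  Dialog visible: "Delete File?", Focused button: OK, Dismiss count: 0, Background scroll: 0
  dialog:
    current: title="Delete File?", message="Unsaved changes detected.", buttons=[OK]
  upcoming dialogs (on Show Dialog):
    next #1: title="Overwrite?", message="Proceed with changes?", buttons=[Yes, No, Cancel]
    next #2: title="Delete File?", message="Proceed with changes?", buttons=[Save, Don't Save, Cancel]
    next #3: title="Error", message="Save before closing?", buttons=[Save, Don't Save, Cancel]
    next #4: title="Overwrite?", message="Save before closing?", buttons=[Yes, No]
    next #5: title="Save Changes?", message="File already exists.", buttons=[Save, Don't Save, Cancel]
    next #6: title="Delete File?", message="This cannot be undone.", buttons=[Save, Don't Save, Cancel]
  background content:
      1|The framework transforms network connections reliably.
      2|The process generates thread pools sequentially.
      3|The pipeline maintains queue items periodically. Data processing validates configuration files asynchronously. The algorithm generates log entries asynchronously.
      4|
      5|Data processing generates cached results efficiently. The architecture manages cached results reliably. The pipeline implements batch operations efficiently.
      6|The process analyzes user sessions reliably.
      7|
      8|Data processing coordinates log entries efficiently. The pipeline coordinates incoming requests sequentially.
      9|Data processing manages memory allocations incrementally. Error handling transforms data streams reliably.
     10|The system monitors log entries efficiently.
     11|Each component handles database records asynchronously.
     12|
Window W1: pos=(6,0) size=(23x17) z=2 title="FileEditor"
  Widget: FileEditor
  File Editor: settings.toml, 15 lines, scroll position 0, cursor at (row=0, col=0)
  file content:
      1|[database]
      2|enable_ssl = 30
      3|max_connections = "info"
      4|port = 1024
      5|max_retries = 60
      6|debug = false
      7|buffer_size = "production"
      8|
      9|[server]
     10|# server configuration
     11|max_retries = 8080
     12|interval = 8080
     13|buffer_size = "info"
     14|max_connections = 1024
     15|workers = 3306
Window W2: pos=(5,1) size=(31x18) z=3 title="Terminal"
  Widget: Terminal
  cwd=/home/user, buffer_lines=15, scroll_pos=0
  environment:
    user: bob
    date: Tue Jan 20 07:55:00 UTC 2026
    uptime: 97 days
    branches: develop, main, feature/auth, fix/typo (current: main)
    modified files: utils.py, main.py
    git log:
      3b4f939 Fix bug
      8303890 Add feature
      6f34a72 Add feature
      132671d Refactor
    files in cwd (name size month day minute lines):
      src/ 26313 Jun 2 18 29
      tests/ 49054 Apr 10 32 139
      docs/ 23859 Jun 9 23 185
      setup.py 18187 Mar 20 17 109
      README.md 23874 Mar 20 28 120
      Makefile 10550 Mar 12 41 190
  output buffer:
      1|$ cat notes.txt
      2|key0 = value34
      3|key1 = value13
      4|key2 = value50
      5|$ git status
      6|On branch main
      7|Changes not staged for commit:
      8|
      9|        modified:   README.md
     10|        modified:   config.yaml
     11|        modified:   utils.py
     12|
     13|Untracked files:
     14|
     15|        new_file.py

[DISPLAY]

ue34               ┃peline maintains queue items 
ue13               ┃─────────────────────────┐   
ue50               ┃      Delete File?       │ re
us                 ┃nsaved changes detected. │ns 
main               ┃          [OK]           │   
t staged for commit┃─────────────────────────┘ent
                   ┃rocessing manages memory allo
dified:   README.md┃stem monitors log entries eff
dified:   config.ya┃omponent handles database rec
dified:   utils.py ┃━━━━━━━━━━━━━━━━━━━━━━━━━━━━━
                   ┃                             
files:             ┃                             
                   ┃                             
━━━━━━━━━━━━━━━━━━━┛                             
                                                 
                                                 
                                                 
                                                 
                                                 
                                                 


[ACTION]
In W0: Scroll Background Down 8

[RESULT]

ue34               ┃omponent handles database rec
ue13               ┃─────────────────────────┐   
ue50               ┃      Delete File?       │   
us                 ┃nsaved changes detected. │   
main               ┃          [OK]           │   
t staged for commit┃─────────────────────────┘   
                   ┃                             
dified:   README.md┃                             
dified:   config.ya┃                             
dified:   utils.py ┃━━━━━━━━━━━━━━━━━━━━━━━━━━━━━
                   ┃                             
files:             ┃                             
                   ┃                             
━━━━━━━━━━━━━━━━━━━┛                             
                                                 
                                                 
                                                 
                                                 
                                                 
                                                 


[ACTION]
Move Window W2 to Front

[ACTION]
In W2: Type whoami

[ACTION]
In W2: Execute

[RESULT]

main               ┃omponent handles database rec
t staged for commit┃─────────────────────────┐   
                   ┃      Delete File?       │   
dified:   README.md┃nsaved changes detected. │   
dified:   config.ya┃          [OK]           │   
dified:   utils.py ┃─────────────────────────┘   
                   ┃                             
files:             ┃                             
                   ┃                             
w_file.py          ┃━━━━━━━━━━━━━━━━━━━━━━━━━━━━━
                   ┃                             
                   ┃                             
                   ┃                             
━━━━━━━━━━━━━━━━━━━┛                             
                                                 
                                                 
                                                 
                                                 
                                                 
                                                 


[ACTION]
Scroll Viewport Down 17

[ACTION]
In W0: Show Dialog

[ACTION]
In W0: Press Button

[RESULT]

main               ┃omponent handles database rec
t staged for commit┃                             
                   ┃                             
dified:   README.md┃                             
dified:   config.ya┃                             
dified:   utils.py ┃                             
                   ┃                             
files:             ┃                             
                   ┃                             
w_file.py          ┃━━━━━━━━━━━━━━━━━━━━━━━━━━━━━
                   ┃                             
                   ┃                             
                   ┃                             
━━━━━━━━━━━━━━━━━━━┛                             
                                                 
                                                 
                                                 
                                                 
                                                 
                                                 


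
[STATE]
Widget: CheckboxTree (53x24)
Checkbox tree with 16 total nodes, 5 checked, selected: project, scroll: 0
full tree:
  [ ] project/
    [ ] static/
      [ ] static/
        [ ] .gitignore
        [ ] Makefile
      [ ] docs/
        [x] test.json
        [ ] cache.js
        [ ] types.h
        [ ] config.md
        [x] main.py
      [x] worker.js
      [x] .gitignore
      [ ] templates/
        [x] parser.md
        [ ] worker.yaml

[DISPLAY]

>[-] project/                                        
   [-] static/                                       
     [ ] static/                                     
       [ ] .gitignore                                
       [ ] Makefile                                  
     [-] docs/                                       
       [x] test.json                                 
       [ ] cache.js                                  
       [ ] types.h                                   
       [ ] config.md                                 
       [x] main.py                                   
     [x] worker.js                                   
     [x] .gitignore                                  
     [-] templates/                                  
       [x] parser.md                                 
       [ ] worker.yaml                               
                                                     
                                                     
                                                     
                                                     
                                                     
                                                     
                                                     
                                                     


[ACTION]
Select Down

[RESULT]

 [-] project/                                        
>  [-] static/                                       
     [ ] static/                                     
       [ ] .gitignore                                
       [ ] Makefile                                  
     [-] docs/                                       
       [x] test.json                                 
       [ ] cache.js                                  
       [ ] types.h                                   
       [ ] config.md                                 
       [x] main.py                                   
     [x] worker.js                                   
     [x] .gitignore                                  
     [-] templates/                                  
       [x] parser.md                                 
       [ ] worker.yaml                               
                                                     
                                                     
                                                     
                                                     
                                                     
                                                     
                                                     
                                                     


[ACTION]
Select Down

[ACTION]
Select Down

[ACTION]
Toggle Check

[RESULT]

 [-] project/                                        
   [-] static/                                       
     [-] static/                                     
>      [x] .gitignore                                
       [ ] Makefile                                  
     [-] docs/                                       
       [x] test.json                                 
       [ ] cache.js                                  
       [ ] types.h                                   
       [ ] config.md                                 
       [x] main.py                                   
     [x] worker.js                                   
     [x] .gitignore                                  
     [-] templates/                                  
       [x] parser.md                                 
       [ ] worker.yaml                               
                                                     
                                                     
                                                     
                                                     
                                                     
                                                     
                                                     
                                                     


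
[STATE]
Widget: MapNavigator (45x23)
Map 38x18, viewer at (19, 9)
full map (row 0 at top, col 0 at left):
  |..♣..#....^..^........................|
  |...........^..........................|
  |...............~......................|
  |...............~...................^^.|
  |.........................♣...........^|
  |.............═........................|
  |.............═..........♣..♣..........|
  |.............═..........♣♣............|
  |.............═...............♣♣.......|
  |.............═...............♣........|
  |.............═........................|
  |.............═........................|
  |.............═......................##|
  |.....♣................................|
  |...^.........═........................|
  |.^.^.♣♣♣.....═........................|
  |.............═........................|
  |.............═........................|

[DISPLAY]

                                             
                                             
   ..♣..#....^..^........................    
   ...........^..........................    
   ...............~......................    
   ...............~...................^^.    
   .........................♣...........^    
   .............═........................    
   .............═..........♣..♣..........    
   .............═..........♣♣............    
   .............═...............♣♣.......    
   .............═.....@.........♣........    
   .............═........................    
   .............═........................    
   .............═......................##    
   .....♣................................    
   ...^.........═........................    
   .^.^.♣♣♣.....═........................    
   .............═........................    
   .............═........................    
                                             
                                             
                                             


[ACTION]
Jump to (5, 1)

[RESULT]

                                             
                                             
                                             
                                             
                                             
                                             
                                             
                                             
                                             
                                             
                 ..♣..#....^..^..............
                 .....@.....^................
                 ...............~............
                 ...............~............
                 .........................♣..
                 .............═..............
                 .............═..........♣..♣
                 .............═..........♣♣..
                 .............═..............
                 .............═..............
                 .............═..............
                 .............═..............
                 .............═..............


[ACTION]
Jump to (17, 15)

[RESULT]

     .........................♣...........^  
     .............═........................  
     .............═..........♣..♣..........  
     .............═..........♣♣............  
     .............═...............♣♣.......  
     .............═...............♣........  
     .............═........................  
     .............═........................  
     .............═......................##  
     .....♣................................  
     ...^.........═........................  
     .^.^.♣♣♣.....═...@....................  
     .............═........................  
     .............═........................  
                                             
                                             
                                             
                                             
                                             
                                             
                                             
                                             
                                             


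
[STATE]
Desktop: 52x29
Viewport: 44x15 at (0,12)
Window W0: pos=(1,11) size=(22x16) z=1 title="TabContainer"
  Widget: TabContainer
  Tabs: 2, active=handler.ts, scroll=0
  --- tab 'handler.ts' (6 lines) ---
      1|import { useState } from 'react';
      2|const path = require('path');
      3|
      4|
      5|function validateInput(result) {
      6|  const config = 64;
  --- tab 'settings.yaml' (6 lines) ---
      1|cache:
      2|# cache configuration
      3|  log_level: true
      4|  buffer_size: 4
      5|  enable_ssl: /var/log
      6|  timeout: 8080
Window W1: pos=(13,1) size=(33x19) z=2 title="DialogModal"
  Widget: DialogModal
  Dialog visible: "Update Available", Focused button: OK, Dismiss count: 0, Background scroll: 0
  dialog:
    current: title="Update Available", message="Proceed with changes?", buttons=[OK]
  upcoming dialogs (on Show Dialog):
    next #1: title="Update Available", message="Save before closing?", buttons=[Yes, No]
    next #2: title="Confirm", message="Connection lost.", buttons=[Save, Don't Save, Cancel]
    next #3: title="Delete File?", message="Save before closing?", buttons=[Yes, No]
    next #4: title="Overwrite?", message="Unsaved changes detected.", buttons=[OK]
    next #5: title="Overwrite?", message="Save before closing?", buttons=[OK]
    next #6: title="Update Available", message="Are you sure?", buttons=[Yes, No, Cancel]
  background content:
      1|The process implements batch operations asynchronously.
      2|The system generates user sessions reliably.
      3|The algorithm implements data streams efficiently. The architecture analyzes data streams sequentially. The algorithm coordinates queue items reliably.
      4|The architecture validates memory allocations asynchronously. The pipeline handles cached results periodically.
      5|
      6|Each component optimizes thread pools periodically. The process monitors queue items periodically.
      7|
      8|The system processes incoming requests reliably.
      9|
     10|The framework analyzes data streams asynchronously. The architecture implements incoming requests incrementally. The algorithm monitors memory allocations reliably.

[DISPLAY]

 ┃ TabContain┃   │          [OK]         │  
 ┠───────────┃The└───────────────────────┘st
 ┃[handler.ts┃                              
 ┃───────────┃                              
 ┃import { us┃                              
 ┃const path ┃                              
 ┃           ┃                              
 ┃           ┗━━━━━━━━━━━━━━━━━━━━━━━━━━━━━━
 ┃function validateInp┃                     
 ┃  const config = 64;┃                     
 ┃                    ┃                     
 ┃                    ┃                     
 ┃                    ┃                     
 ┃                    ┃                     
 ┗━━━━━━━━━━━━━━━━━━━━┛                     


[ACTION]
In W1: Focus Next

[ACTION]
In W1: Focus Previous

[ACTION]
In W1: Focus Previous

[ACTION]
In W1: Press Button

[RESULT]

 ┃ TabContain┃                              
 ┠───────────┃The framework analyzes data st
 ┃[handler.ts┃                              
 ┃───────────┃                              
 ┃import { us┃                              
 ┃const path ┃                              
 ┃           ┃                              
 ┃           ┗━━━━━━━━━━━━━━━━━━━━━━━━━━━━━━
 ┃function validateInp┃                     
 ┃  const config = 64;┃                     
 ┃                    ┃                     
 ┃                    ┃                     
 ┃                    ┃                     
 ┃                    ┃                     
 ┗━━━━━━━━━━━━━━━━━━━━┛                     


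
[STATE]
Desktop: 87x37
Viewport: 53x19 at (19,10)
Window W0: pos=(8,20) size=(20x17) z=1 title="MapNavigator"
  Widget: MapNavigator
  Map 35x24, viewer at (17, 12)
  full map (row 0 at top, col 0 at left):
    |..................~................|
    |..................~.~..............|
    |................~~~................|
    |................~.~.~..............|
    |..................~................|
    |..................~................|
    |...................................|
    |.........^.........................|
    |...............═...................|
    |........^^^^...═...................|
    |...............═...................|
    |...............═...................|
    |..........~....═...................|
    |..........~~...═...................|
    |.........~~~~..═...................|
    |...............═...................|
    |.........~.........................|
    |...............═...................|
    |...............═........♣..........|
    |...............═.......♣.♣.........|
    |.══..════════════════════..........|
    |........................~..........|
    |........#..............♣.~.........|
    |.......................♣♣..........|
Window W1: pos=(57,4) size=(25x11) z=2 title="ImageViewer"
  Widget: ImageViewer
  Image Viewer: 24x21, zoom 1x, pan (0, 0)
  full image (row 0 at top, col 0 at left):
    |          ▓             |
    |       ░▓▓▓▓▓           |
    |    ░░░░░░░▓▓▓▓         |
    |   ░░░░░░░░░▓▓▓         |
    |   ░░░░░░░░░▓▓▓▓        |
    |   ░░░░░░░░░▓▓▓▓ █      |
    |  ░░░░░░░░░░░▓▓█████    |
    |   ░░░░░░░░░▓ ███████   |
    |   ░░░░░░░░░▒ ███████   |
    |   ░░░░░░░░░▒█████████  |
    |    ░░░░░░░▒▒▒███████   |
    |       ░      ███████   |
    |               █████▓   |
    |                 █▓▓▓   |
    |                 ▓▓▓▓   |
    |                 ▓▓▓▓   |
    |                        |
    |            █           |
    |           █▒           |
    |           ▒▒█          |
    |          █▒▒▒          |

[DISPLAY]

                                      ┃   ░░░░░░░░░▓▓
                                      ┃   ░░░░░░░░░▓▓
                                      ┃   ░░░░░░░░░▓▓
                                      ┃  ░░░░░░░░░░░▓
                                      ┗━━━━━━━━━━━━━━
                                                     
                                                     
                                                     
                                                     
                                                     
━━━━━━━━┓                                            
tor     ┃                                            
────────┨                                            
........┃                                            
........┃                                            
........┃                                            
........┃                                            
........┃                                            
........┃                                            


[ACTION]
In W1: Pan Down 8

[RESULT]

                                      ┃       ░      
                                      ┃              
                                      ┃              
                                      ┃              
                                      ┗━━━━━━━━━━━━━━
                                                     
                                                     
                                                     
                                                     
                                                     
━━━━━━━━┓                                            
tor     ┃                                            
────────┨                                            
........┃                                            
........┃                                            
........┃                                            
........┃                                            
........┃                                            
........┃                                            


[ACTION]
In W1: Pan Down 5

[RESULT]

                                      ┃              
                                      ┃            █ 
                                      ┃           █▒ 
                                      ┃           ▒▒█
                                      ┗━━━━━━━━━━━━━━
                                                     
                                                     
                                                     
                                                     
                                                     
━━━━━━━━┓                                            
tor     ┃                                            
────────┨                                            
........┃                                            
........┃                                            
........┃                                            
........┃                                            
........┃                                            
........┃                                            


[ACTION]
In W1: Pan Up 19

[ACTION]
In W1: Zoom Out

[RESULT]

                                      ┃   ░░░░░░░░░▓▓
                                      ┃   ░░░░░░░░░▓▓
                                      ┃   ░░░░░░░░░▓▓
                                      ┃  ░░░░░░░░░░░▓
                                      ┗━━━━━━━━━━━━━━
                                                     
                                                     
                                                     
                                                     
                                                     
━━━━━━━━┓                                            
tor     ┃                                            
────────┨                                            
........┃                                            
........┃                                            
........┃                                            
........┃                                            
........┃                                            
........┃                                            


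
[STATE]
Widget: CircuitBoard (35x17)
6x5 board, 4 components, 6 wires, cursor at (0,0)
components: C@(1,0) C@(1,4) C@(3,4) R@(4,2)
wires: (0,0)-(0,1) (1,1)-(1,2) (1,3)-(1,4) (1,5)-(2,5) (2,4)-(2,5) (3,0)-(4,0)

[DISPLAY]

   0 1 2 3 4 5                     
0  [.]─ ·                          
                                   
1   C   · ─ ·   · ─ C   ·          
                        │          
2                   · ─ ·          
                                   
3   ·               C              
    │                              
4   ·       R                      
Cursor: (0,0)                      
                                   
                                   
                                   
                                   
                                   
                                   


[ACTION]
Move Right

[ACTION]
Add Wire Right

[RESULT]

   0 1 2 3 4 5                     
0   · ─[.]─ ·                      
                                   
1   C   · ─ ·   · ─ C   ·          
                        │          
2                   · ─ ·          
                                   
3   ·               C              
    │                              
4   ·       R                      
Cursor: (0,1)                      
                                   
                                   
                                   
                                   
                                   
                                   


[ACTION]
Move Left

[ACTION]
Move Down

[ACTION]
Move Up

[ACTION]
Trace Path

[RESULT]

   0 1 2 3 4 5                     
0  [.]─ · ─ ·                      
                                   
1   C   · ─ ·   · ─ C   ·          
                        │          
2                   · ─ ·          
                                   
3   ·               C              
    │                              
4   ·       R                      
Cursor: (0,0)  Trace: Path with 3 n
                                   
                                   
                                   
                                   
                                   
                                   


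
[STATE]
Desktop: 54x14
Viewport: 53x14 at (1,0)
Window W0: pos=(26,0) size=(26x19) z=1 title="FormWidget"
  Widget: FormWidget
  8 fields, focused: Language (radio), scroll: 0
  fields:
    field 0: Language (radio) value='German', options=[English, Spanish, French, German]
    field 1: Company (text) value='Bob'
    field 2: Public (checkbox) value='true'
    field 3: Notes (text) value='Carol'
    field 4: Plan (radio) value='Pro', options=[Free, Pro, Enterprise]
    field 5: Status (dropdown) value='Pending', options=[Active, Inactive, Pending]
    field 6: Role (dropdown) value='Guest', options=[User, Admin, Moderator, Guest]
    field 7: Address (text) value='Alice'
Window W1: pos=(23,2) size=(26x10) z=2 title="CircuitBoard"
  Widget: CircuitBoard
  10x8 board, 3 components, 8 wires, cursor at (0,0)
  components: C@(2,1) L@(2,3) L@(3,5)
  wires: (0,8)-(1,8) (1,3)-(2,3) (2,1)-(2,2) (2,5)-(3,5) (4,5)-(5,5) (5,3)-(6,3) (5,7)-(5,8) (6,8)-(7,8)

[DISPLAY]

                         ┏━━━━━━━━━━━━━━━━━━━━━━━━┓  
                         ┃ FormWidget             ┃  
                      ┏━━━━━━━━━━━━━━━━━━━━━━━━┓──┨  
                      ┃ CircuitBoard           ┃is┃  
                      ┠────────────────────────┨ ]┃  
                      ┃   0 1 2 3 4 5 6 7 8 9  ┃  ┃  
                      ┃0  [.]                  ┃ ]┃  
                      ┃                        ┃  ┃  
                      ┃1               ·       ┃▼]┃  
                      ┃                │       ┃▼]┃  
                      ┃2       C ─ ·   L       ┃ ]┃  
                      ┗━━━━━━━━━━━━━━━━━━━━━━━━┛  ┃  
                         ┃                        ┃  
                         ┃                        ┃  


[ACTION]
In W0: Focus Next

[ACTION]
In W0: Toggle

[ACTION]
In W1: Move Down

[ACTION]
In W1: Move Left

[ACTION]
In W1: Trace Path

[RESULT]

                         ┏━━━━━━━━━━━━━━━━━━━━━━━━┓  
                         ┃ FormWidget             ┃  
                      ┏━━━━━━━━━━━━━━━━━━━━━━━━┓──┨  
                      ┃ CircuitBoard           ┃is┃  
                      ┠────────────────────────┨ ]┃  
                      ┃   0 1 2 3 4 5 6 7 8 9  ┃  ┃  
                      ┃0                       ┃ ]┃  
                      ┃                        ┃  ┃  
                      ┃1  [.]          ·       ┃▼]┃  
                      ┃                │       ┃▼]┃  
                      ┃2       C ─ ·   L       ┃ ]┃  
                      ┗━━━━━━━━━━━━━━━━━━━━━━━━┛  ┃  
                         ┃                        ┃  
                         ┃                        ┃  
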